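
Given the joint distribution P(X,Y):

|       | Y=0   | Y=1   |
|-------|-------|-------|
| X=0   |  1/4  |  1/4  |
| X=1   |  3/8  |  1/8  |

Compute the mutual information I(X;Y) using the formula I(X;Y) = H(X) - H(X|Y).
0.0488 bits

I(X;Y) = H(X) - H(X|Y)

Marginal of X (row sums):
  P(X=0) = 1/4 + 1/4 = 1/2
  P(X=1) = 3/8 + 1/8 = 1/2
H(X) = -[(1/2)·log₂(1/2) + (1/2)·log₂(1/2)]
  = 0.5000 + 0.5000 = 1.0000 bits

Marginal of Y (column sums):
  P(Y=0) = 1/4 + 3/8 = 5/8
  P(Y=1) = 1/4 + 1/8 = 3/8
H(X|Y) = Σ_y P(y)·H(X|Y=y):
  Y=0: P(Y=0) = 5/8, P(X|Y=0) = (2/5, 3/5) → H(X|Y=0) = 0.9710
  Y=1: P(Y=1) = 3/8, P(X|Y=1) = (2/3, 1/3) → H(X|Y=1) = 0.9183
H(X|Y) = (5/8)·0.9710 + (3/8)·0.9183 = 0.9512 bits

I(X;Y) = H(X) - H(X|Y) = 1.0000 - 0.9512 = 0.0488 bits

Cross-check via I(X;Y) = H(X) + H(Y) - H(X,Y): computing H(Y) from the column sums and H(X,Y) from the 4 cells in the same way gives H(Y) = 0.9544 bits and H(X,Y) = 1.9056 bits, so
I(X;Y) = 1.0000 + 0.9544 - 1.9056 = 0.0488 bits ✓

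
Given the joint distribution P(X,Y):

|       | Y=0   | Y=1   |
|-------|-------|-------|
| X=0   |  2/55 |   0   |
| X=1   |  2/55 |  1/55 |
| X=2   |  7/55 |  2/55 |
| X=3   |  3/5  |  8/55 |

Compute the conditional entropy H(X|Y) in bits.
1.1300 bits

H(X|Y) = H(X,Y) - H(Y)

H(X,Y) = -Σ_{x,y} P(x,y) log₂ P(x,y). Per-cell terms -P(x,y)·log₂P(x,y):
  X=0: 0.173868, 0.000000
  X=1: 0.173868, 0.105116
  X=2: 0.378510, 0.173868
  X=3: 0.442179, 0.404561
  (cells with P = 0 contribute 0)
Sum of the 8 terms: H(X,Y) = 1.85197 bits

Marginal of Y (column sums):
  P(Y=0) = 2/55 + 2/55 + 7/55 + 3/5 = 4/5
  P(Y=1) = 0 + 1/55 + 2/55 + 8/55 = 1/5
H(Y) = -[(4/5)·log₂(4/5) + (1/5)·log₂(1/5)]
  = 0.257542 + 0.464386 = 0.72193 bits

H(X|Y) = H(X,Y) - H(Y) = 1.85197 - 0.72193 = 1.1300 bits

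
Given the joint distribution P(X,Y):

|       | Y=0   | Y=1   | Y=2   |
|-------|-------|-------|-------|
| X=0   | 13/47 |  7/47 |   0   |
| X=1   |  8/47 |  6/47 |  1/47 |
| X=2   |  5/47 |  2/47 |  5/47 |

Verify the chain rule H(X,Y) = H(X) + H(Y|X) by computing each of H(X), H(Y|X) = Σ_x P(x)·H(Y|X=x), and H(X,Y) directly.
H(X) = 1.5533 bits, H(Y|X) = 1.1825 bits, H(X,Y) = 2.7357 bits

Marginal of X (row sums):
  P(X=0) = 13/47 + 7/47 + 0 = 20/47
  P(X=1) = 8/47 + 6/47 + 1/47 = 15/47
  P(X=2) = 5/47 + 2/47 + 5/47 = 12/47
H(X) = -[(20/47)·log₂(20/47) + (15/47)·log₂(15/47) + (12/47)·log₂(12/47)]
  = 0.5245 + 0.5259 + 0.5029 = 1.5533 bits

H(Y|X) = Σ_x P(x)·H(Y|X=x):
  X=0: P(X=0) = 20/47, P(Y|X=0) = (13/20, 7/20, 0) → H(Y|X=0) = 0.9341
  X=1: P(X=1) = 15/47, P(Y|X=1) = (8/15, 2/5, 1/15) → H(Y|X=1) = 1.2729
  X=2: P(X=2) = 12/47, P(Y|X=2) = (5/12, 1/6, 5/12) → H(Y|X=2) = 1.4834
H(Y|X) = (20/47)·0.9341 + (15/47)·1.2729 + (12/47)·1.4834 = 1.1825 bits

H(X,Y) = -Σ_{x,y} P(x,y) log₂ P(x,y). Per-cell terms -P(x,y)·log₂P(x,y):
  X=0: 0.5128, 0.4092, 0.0000
  X=1: 0.4348, 0.3791, 0.1182
  X=2: 0.3439, 0.1938, 0.3439
  (cells with P = 0 contribute 0)
Sum of the 9 terms: H(X,Y) = 2.7357 bits

Chain rule check:
  H(X) + H(Y|X) = 1.5533 + 1.1825 = 2.7358 bits
  H(X,Y) = 2.7357 bits
✓ Chain rule verified (Δ = 0.0001 is 4-dp rounding noise: each of the three values was rounded independently).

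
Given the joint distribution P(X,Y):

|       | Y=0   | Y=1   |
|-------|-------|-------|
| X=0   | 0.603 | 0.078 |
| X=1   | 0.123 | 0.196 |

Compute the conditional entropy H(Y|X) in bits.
0.6565 bits

H(Y|X) = H(X,Y) - H(X)

H(X,Y) = -Σ_{x,y} P(x,y) log₂ P(x,y). Per-cell terms -P(x,y)·log₂P(x,y):
  X=0: 0.44005, 0.28707
  X=1: 0.37186, 0.46081
Sum of the 4 terms: H(X,Y) = 1.5598 bits

Marginal of X (row sums):
  P(X=0) = 0.603 + 0.078 = 0.681
  P(X=1) = 0.123 + 0.196 = 0.319
H(X) = -[0.681·log₂(0.681) + 0.319·log₂(0.319)]
  = 0.37746 + 0.52583 = 0.9033 bits

H(Y|X) = H(X,Y) - H(X) = 1.5598 - 0.9033 = 0.6565 bits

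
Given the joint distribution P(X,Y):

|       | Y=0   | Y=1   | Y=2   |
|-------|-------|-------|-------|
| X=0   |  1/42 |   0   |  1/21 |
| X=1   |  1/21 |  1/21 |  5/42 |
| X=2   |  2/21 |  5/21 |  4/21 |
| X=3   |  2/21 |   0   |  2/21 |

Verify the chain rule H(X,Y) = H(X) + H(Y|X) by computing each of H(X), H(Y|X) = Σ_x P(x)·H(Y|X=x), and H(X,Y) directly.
H(X) = 1.6925 bits, H(Y|X) = 1.3467 bits, H(X,Y) = 3.0392 bits

Marginal of X (row sums):
  P(X=0) = 1/42 + 0 + 1/21 = 1/14
  P(X=1) = 1/21 + 1/21 + 5/42 = 3/14
  P(X=2) = 2/21 + 5/21 + 4/21 = 11/21
  P(X=3) = 2/21 + 0 + 2/21 = 4/21
H(X) = -[(1/14)·log₂(1/14) + (3/14)·log₂(3/14) + (11/21)·log₂(11/21) + (4/21)·log₂(4/21)]
  = 0.2719539 + 0.4762269 + 0.4886545 + 0.4556795 = 1.6925 bits

H(Y|X) = Σ_x P(x)·H(Y|X=x):
  X=0: P(X=0) = 1/14, P(Y|X=0) = (1/3, 0, 2/3) → H(Y|X=0) = 0.9182958
  X=1: P(X=1) = 3/14, P(Y|X=1) = (2/9, 2/9, 5/9) → H(Y|X=1) = 1.4355205
  X=2: P(X=2) = 11/21, P(Y|X=2) = (2/11, 5/11, 4/11) → H(Y|X=2) = 1.4949188
  X=3: P(X=3) = 4/21, P(Y|X=3) = (1/2, 0, 1/2) → H(Y|X=3) = 1.0000000
H(Y|X) = (1/14)·0.9182958 + (3/14)·1.4355205 + (11/21)·1.4949188 + (4/21)·1.0000000 = 1.3467 bits

H(X,Y) = -Σ_{x,y} P(x,y) log₂ P(x,y). Per-cell terms -P(x,y)·log₂P(x,y):
  X=0: 0.1283885, 0.0000000, 0.2091580
  X=1: 0.2091580, 0.2091580, 0.3655225
  X=2: 0.3230778, 0.4929498, 0.4556795
  X=3: 0.3230778, 0.0000000, 0.3230778
  (cells with P = 0 contribute 0)
Sum of the 12 terms: H(X,Y) = 3.0392 bits

Chain rule check:
  H(X) + H(Y|X) = 1.6925 + 1.3467 = 3.0392 bits
  H(X,Y) = 3.0392 bits
✓ Chain rule verified.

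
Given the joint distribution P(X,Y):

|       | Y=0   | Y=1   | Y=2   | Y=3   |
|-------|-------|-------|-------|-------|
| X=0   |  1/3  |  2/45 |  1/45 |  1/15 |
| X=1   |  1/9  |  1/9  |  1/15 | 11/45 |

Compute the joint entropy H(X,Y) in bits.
2.5722 bits

H(X,Y) = -Σ_{x,y} P(x,y) log₂ P(x,y). Per-cell terms -P(x,y)·log₂P(x,y):
  X=0: 0.528321, 0.199638, 0.122041, 0.260459
  X=1: 0.352214, 0.352214, 0.260459, 0.496814
Sum of the 8 terms: H(X,Y) = 2.5722 bits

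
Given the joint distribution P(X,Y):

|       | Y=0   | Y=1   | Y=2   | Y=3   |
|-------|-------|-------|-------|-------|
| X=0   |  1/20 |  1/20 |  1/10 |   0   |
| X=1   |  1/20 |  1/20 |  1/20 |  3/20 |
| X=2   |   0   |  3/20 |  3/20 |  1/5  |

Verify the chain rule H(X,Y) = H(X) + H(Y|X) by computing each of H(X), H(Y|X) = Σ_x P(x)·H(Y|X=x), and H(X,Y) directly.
H(X) = 1.4855 bits, H(Y|X) = 1.6232 bits, H(X,Y) = 3.1087 bits

Marginal of X (row sums):
  P(X=0) = 1/20 + 1/20 + 1/10 + 0 = 1/5
  P(X=1) = 1/20 + 1/20 + 1/20 + 3/20 = 3/10
  P(X=2) = 0 + 3/20 + 3/20 + 1/5 = 1/2
H(X) = -[(1/5)·log₂(1/5) + (3/10)·log₂(3/10) + (1/2)·log₂(1/2)]
  = 0.46439 + 0.52109 + 0.50000 = 1.4855 bits

H(Y|X) = Σ_x P(x)·H(Y|X=x):
  X=0: P(X=0) = 1/5, P(Y|X=0) = (1/4, 1/4, 1/2, 0) → H(Y|X=0) = 1.50000
  X=1: P(X=1) = 3/10, P(Y|X=1) = (1/6, 1/6, 1/6, 1/2) → H(Y|X=1) = 1.79248
  X=2: P(X=2) = 1/2, P(Y|X=2) = (0, 3/10, 3/10, 2/5) → H(Y|X=2) = 1.57095
H(Y|X) = (1/5)·1.50000 + (3/10)·1.79248 + (1/2)·1.57095 = 1.6232 bits

H(X,Y) = -Σ_{x,y} P(x,y) log₂ P(x,y). Per-cell terms -P(x,y)·log₂P(x,y):
  X=0: 0.21610, 0.21610, 0.33219, 0.00000
  X=1: 0.21610, 0.21610, 0.21610, 0.41054
  X=2: 0.00000, 0.41054, 0.41054, 0.46439
  (cells with P = 0 contribute 0)
Sum of the 12 terms: H(X,Y) = 3.1087 bits

Chain rule check:
  H(X) + H(Y|X) = 1.4855 + 1.6232 = 3.1087 bits
  H(X,Y) = 3.1087 bits
✓ Chain rule verified.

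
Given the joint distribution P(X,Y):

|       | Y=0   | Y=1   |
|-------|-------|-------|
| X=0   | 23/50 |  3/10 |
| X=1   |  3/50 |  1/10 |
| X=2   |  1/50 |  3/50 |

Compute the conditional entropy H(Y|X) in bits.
0.9531 bits

H(Y|X) = H(X,Y) - H(X)

H(X,Y) = -Σ_{x,y} P(x,y) log₂ P(x,y). Per-cell terms -P(x,y)·log₂P(x,y):
  X=0: 0.515335, 0.521090
  X=1: 0.243534, 0.332193
  X=2: 0.112877, 0.243534
Sum of the 6 terms: H(X,Y) = 1.96856 bits

Marginal of X (row sums):
  P(X=0) = 23/50 + 3/10 = 19/25
  P(X=1) = 3/50 + 1/10 = 4/25
  P(X=2) = 1/50 + 3/50 = 2/25
H(X) = -[(19/25)·log₂(19/25) + (4/25)·log₂(4/25) + (2/25)·log₂(2/25)]
  = 0.300906 + 0.423017 + 0.291508 = 1.01543 bits

H(Y|X) = H(X,Y) - H(X) = 1.96856 - 1.01543 = 0.9531 bits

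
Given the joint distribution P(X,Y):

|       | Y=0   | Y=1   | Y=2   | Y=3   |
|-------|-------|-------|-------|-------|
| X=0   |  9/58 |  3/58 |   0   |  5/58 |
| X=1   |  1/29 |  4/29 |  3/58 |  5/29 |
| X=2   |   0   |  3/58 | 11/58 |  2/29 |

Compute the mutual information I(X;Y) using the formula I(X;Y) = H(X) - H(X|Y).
0.4393 bits

I(X;Y) = H(X) - H(X|Y)

Marginal of X (row sums):
  P(X=0) = 9/58 + 3/58 + 0 + 5/58 = 17/58
  P(X=1) = 1/29 + 4/29 + 3/58 + 5/29 = 23/58
  P(X=2) = 0 + 3/58 + 11/58 + 2/29 = 9/29
H(X) = -[(17/58)·log₂(17/58) + (23/58)·log₂(23/58) + (9/29)·log₂(9/29)]
  = 0.51894 + 0.52917 + 0.52388 = 1.57199 bits

Marginal of Y (column sums):
  P(Y=0) = 9/58 + 1/29 + 0 = 11/58
  P(Y=1) = 3/58 + 4/29 + 3/58 = 7/29
  P(Y=2) = 0 + 3/58 + 11/58 = 7/29
  P(Y=3) = 5/58 + 5/29 + 2/29 = 19/58
H(X|Y) = Σ_y P(y)·H(X|Y=y):
  Y=0: P(Y=0) = 11/58, P(X|Y=0) = (9/11, 2/11, 0) → H(X|Y=0) = 0.68404
  Y=1: P(Y=1) = 7/29, P(X|Y=1) = (3/14, 4/7, 3/14) → H(X|Y=1) = 1.41380
  Y=2: P(Y=2) = 7/29, P(X|Y=2) = (0, 3/14, 11/14) → H(X|Y=2) = 0.74960
  Y=3: P(Y=3) = 19/58, P(X|Y=3) = (5/19, 10/19, 4/19) → H(X|Y=3) = 1.46746
H(X|Y) = (11/58)·0.68404 + (7/29)·1.41380 + (7/29)·0.74960 + (19/58)·1.46746 = 1.13265 bits

I(X;Y) = H(X) - H(X|Y) = 1.57199 - 1.13265 = 0.4393 bits

Cross-check via I(X;Y) = H(X) + H(Y) - H(X,Y): computing H(Y) from the column sums and H(X,Y) from the 12 cells in the same way gives H(Y) = 1.97229 bits and H(X,Y) = 3.10494 bits, so
I(X;Y) = 1.57199 + 1.97229 - 3.10494 = 0.4393 bits ✓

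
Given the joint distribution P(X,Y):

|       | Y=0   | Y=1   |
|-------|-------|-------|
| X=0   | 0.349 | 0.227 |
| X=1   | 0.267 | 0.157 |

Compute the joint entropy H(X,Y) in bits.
1.9437 bits

H(X,Y) = -Σ_{x,y} P(x,y) log₂ P(x,y). Per-cell terms -P(x,y)·log₂P(x,y):
  X=0: 0.5300, 0.4856
  X=1: 0.5087, 0.4194
Sum of the 4 terms: H(X,Y) = 1.9437 bits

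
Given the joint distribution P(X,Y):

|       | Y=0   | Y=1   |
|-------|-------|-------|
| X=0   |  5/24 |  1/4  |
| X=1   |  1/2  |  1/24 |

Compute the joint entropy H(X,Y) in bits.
1.6625 bits

H(X,Y) = -Σ_{x,y} P(x,y) log₂ P(x,y). Per-cell terms -P(x,y)·log₂P(x,y):
  X=0: 0.4715, 0.5000
  X=1: 0.5000, 0.1910
Sum of the 4 terms: H(X,Y) = 1.6625 bits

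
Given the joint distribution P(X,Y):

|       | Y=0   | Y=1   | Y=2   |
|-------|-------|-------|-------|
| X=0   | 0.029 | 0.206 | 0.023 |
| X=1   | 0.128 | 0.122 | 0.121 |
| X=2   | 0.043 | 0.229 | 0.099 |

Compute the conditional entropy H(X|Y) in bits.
1.4433 bits

H(X|Y) = H(X,Y) - H(Y)

H(X,Y) = -Σ_{x,y} P(x,y) log₂ P(x,y). Per-cell terms -P(x,y)·log₂P(x,y):
  X=0: 0.1481, 0.4695, 0.1252
  X=1: 0.3796, 0.3703, 0.3687
  X=2: 0.1952, 0.4870, 0.3303
Sum of the 9 terms: H(X,Y) = 2.8739 bits

Marginal of Y (column sums):
  P(Y=0) = 0.029 + 0.128 + 0.043 = 0.200
  P(Y=1) = 0.206 + 0.122 + 0.229 = 0.557
  P(Y=2) = 0.023 + 0.121 + 0.099 = 0.243
H(Y) = -[0.200·log₂(0.200) + 0.557·log₂(0.557) + 0.243·log₂(0.243)]
  = 0.4644 + 0.4702 + 0.4960 = 1.4306 bits

H(X|Y) = H(X,Y) - H(Y) = 2.8739 - 1.4306 = 1.4433 bits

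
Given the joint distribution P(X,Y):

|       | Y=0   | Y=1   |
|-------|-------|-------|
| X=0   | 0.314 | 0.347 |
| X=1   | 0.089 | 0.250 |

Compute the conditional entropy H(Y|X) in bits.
0.9414 bits

H(Y|X) = H(X,Y) - H(X)

H(X,Y) = -Σ_{x,y} P(x,y) log₂ P(x,y). Per-cell terms -P(x,y)·log₂P(x,y):
  X=0: 0.52475, 0.52987
  X=1: 0.31061, 0.50000
Sum of the 4 terms: H(X,Y) = 1.86523 bits

Marginal of X (row sums):
  P(X=0) = 0.314 + 0.347 = 0.661
  P(X=1) = 0.089 + 0.250 = 0.339
H(X) = -[0.661·log₂(0.661) + 0.339·log₂(0.339)]
  = 0.39480 + 0.52906 = 0.92386 bits

H(Y|X) = H(X,Y) - H(X) = 1.86523 - 0.92386 = 0.9414 bits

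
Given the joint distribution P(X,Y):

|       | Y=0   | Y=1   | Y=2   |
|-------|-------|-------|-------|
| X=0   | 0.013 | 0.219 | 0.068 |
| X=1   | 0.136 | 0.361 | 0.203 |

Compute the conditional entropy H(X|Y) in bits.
0.8386 bits

H(X|Y) = H(X,Y) - H(Y)

H(X,Y) = -Σ_{x,y} P(x,y) log₂ P(x,y). Per-cell terms -P(x,y)·log₂P(x,y):
  X=0: 0.08145, 0.47983, 0.26373
  X=1: 0.39145, 0.53064, 0.46699
Sum of the 6 terms: H(X,Y) = 2.2141 bits

Marginal of Y (column sums):
  P(Y=0) = 0.013 + 0.136 = 0.149
  P(Y=1) = 0.219 + 0.361 = 0.580
  P(Y=2) = 0.068 + 0.203 = 0.271
H(Y) = -[0.149·log₂(0.149) + 0.580·log₂(0.580) + 0.271·log₂(0.271)]
  = 0.40925 + 0.45581 + 0.51047 = 1.3755 bits

H(X|Y) = H(X,Y) - H(Y) = 2.2141 - 1.3755 = 0.8386 bits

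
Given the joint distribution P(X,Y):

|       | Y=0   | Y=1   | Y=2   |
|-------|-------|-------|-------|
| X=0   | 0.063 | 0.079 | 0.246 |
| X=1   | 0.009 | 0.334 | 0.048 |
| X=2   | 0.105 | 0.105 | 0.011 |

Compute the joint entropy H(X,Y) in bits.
2.5925 bits

H(X,Y) = -Σ_{x,y} P(x,y) log₂ P(x,y). Per-cell terms -P(x,y)·log₂P(x,y):
  X=0: 0.25128, 0.28930, 0.49772
  X=1: 0.06116, 0.52841, 0.21028
  X=2: 0.34141, 0.34141, 0.07157
Sum of the 9 terms: H(X,Y) = 2.5925 bits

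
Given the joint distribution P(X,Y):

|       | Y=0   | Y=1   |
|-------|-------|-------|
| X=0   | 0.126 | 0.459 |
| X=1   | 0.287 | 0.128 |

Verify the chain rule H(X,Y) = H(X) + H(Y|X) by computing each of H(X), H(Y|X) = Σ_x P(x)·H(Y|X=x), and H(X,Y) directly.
H(X) = 0.9791 bits, H(Y|X) = 0.8096 bits, H(X,Y) = 1.7887 bits

Marginal of X (row sums):
  P(X=0) = 0.126 + 0.459 = 0.585
  P(X=1) = 0.287 + 0.128 = 0.415
H(X) = -[0.585·log₂(0.585) + 0.415·log₂(0.415)]
  = 0.452493 + 0.526559 = 0.9791 bits

H(Y|X) = Σ_x P(x)·H(Y|X=x):
  X=0: P(X=0) = 0.585, P(Y|X=0) = (14/65, 51/65) → H(Y|X=0) = 0.751650
  X=1: P(X=1) = 0.415, P(Y|X=1) = (287/415, 128/415) → H(Y|X=1) = 0.891357
H(Y|X) = 0.585·0.751650 + 0.415·0.891357 = 0.8096 bits

H(X,Y) = -Σ_{x,y} P(x,y) log₂ P(x,y). Per-cell terms -P(x,y)·log₂P(x,y):
  X=0: 0.376552, 0.515656
  X=1: 0.516852, 0.379620
Sum of the 4 terms: H(X,Y) = 1.7887 bits

Chain rule check:
  H(X) + H(Y|X) = 0.9791 + 0.8096 = 1.7887 bits
  H(X,Y) = 1.7887 bits
✓ Chain rule verified.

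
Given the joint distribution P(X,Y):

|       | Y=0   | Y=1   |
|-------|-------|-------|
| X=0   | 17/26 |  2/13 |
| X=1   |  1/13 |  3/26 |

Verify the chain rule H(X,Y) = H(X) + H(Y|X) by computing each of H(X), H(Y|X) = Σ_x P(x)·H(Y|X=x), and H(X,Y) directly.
H(X) = 0.7063 bits, H(Y|X) = 0.7541 bits, H(X,Y) = 1.4604 bits

Marginal of X (row sums):
  P(X=0) = 17/26 + 2/13 = 21/26
  P(X=1) = 1/13 + 3/26 = 5/26
H(X) = -[(21/26)·log₂(21/26) + (5/26)·log₂(5/26)]
  = 0.2489 + 0.4574 = 0.7063 bits

H(Y|X) = Σ_x P(x)·H(Y|X=x):
  X=0: P(X=0) = 21/26, P(Y|X=0) = (17/21, 4/21) → H(Y|X=0) = 0.7025
  X=1: P(X=1) = 5/26, P(Y|X=1) = (2/5, 3/5) → H(Y|X=1) = 0.9710
H(Y|X) = (21/26)·0.7025 + (5/26)·0.9710 = 0.7541 bits

H(X,Y) = -Σ_{x,y} P(x,y) log₂ P(x,y). Per-cell terms -P(x,y)·log₂P(x,y):
  X=0: 0.4008, 0.4155
  X=1: 0.2846, 0.3595
Sum of the 4 terms: H(X,Y) = 1.4604 bits

Chain rule check:
  H(X) + H(Y|X) = 0.7063 + 0.7541 = 1.4604 bits
  H(X,Y) = 1.4604 bits
✓ Chain rule verified.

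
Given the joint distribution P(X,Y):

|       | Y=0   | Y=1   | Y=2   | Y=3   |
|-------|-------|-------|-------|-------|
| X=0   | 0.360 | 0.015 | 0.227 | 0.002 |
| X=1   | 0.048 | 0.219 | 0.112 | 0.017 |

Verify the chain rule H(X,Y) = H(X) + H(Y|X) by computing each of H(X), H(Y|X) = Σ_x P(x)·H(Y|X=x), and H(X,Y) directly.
H(X) = 0.9686 bits, H(Y|X) = 1.3003 bits, H(X,Y) = 2.2688 bits

Marginal of X (row sums):
  P(X=0) = 0.360 + 0.015 + 0.227 + 0.002 = 0.604
  P(X=1) = 0.048 + 0.219 + 0.112 + 0.017 = 0.396
H(X) = -[0.604·log₂(0.604) + 0.396·log₂(0.396)]
  = 0.43934 + 0.52923 = 0.9686 bits

H(Y|X) = Σ_x P(x)·H(Y|X=x):
  X=0: P(X=0) = 0.604, P(Y|X=0) = (90/151, 15/604, 227/604, 1/302) → H(Y|X=0) = 1.13526
  X=1: P(X=1) = 0.396, P(Y|X=1) = (4/33, 73/132, 28/99, 17/396) → H(Y|X=1) = 1.55191
H(Y|X) = 0.604·1.13526 + 0.396·1.55191 = 1.3003 bits

H(X,Y) = -Σ_{x,y} P(x,y) log₂ P(x,y). Per-cell terms -P(x,y)·log₂P(x,y):
  X=0: 0.53062, 0.09088, 0.48561, 0.01793
  X=1: 0.21028, 0.47983, 0.35374, 0.09993
Sum of the 8 terms: H(X,Y) = 2.2688 bits

Chain rule check:
  H(X) + H(Y|X) = 0.9686 + 1.3003 = 2.2689 bits
  H(X,Y) = 2.2688 bits
✓ Chain rule verified (Δ = 0.0001 is 4-dp rounding noise: each of the three values was rounded independently).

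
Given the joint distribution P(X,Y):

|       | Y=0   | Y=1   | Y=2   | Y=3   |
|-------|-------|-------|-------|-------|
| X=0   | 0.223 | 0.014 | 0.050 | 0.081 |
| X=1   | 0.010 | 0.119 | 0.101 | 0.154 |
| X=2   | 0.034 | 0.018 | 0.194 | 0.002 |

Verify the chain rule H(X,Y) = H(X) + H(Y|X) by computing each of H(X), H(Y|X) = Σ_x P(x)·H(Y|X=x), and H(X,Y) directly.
H(X) = 1.5598 bits, H(Y|X) = 1.4476 bits, H(X,Y) = 3.0075 bits

Marginal of X (row sums):
  P(X=0) = 0.223 + 0.014 + 0.050 + 0.081 = 0.368
  P(X=1) = 0.010 + 0.119 + 0.101 + 0.154 = 0.384
  P(X=2) = 0.034 + 0.018 + 0.194 + 0.002 = 0.248
H(X) = -[0.368·log₂(0.368) + 0.384·log₂(0.384) + 0.248·log₂(0.248)]
  = 0.530738 + 0.530236 + 0.498874 = 1.5598 bits

H(Y|X) = Σ_x P(x)·H(Y|X=x):
  X=0: P(X=0) = 0.368, P(Y|X=0) = (223/368, 7/184, 25/184, 81/368) → H(Y|X=0) = 1.489257
  X=1: P(X=1) = 0.384, P(Y|X=1) = (5/192, 119/384, 101/384, 77/192) → H(Y|X=1) = 1.696246
  X=2: P(X=2) = 0.248, P(Y|X=2) = (17/124, 9/124, 97/124, 1/124) → H(Y|X=2) = 1.000908
H(Y|X) = 0.368·1.489257 + 0.384·1.696246 + 0.248·1.000908 = 1.4476 bits

H(X,Y) = -Σ_{x,y} P(x,y) log₂ P(x,y). Per-cell terms -P(x,y)·log₂P(x,y):
  X=0: 0.482769, 0.086218, 0.216096, 0.293701
  X=1: 0.066439, 0.365445, 0.334065, 0.415646
  X=2: 0.165863, 0.104325, 0.458979, 0.017932
Sum of the 12 terms: H(X,Y) = 3.0075 bits

Chain rule check:
  H(X) + H(Y|X) = 1.5598 + 1.4476 = 3.0074 bits
  H(X,Y) = 3.0075 bits
✓ Chain rule verified (Δ = 0.0001 is 4-dp rounding noise: each of the three values was rounded independently).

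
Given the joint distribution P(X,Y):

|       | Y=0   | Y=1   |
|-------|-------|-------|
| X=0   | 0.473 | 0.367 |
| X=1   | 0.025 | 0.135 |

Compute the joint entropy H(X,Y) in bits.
1.5647 bits

H(X,Y) = -Σ_{x,y} P(x,y) log₂ P(x,y). Per-cell terms -P(x,y)·log₂P(x,y):
  X=0: 0.51088, 0.53074
  X=1: 0.13305, 0.39001
Sum of the 4 terms: H(X,Y) = 1.5647 bits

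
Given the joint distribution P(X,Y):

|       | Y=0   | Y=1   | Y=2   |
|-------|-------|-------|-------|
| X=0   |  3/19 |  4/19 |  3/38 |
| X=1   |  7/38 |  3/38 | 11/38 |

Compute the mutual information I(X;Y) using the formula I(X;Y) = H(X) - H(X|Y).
0.1305 bits

I(X;Y) = H(X) - H(X|Y)

Marginal of X (row sums):
  P(X=0) = 3/19 + 4/19 + 3/38 = 17/38
  P(X=1) = 7/38 + 3/38 + 11/38 = 21/38
H(X) = -[(17/38)·log₂(17/38) + (21/38)·log₂(21/38)]
  = 0.5192 + 0.4728 = 0.9920 bits

Marginal of Y (column sums):
  P(Y=0) = 3/19 + 7/38 = 13/38
  P(Y=1) = 4/19 + 3/38 = 11/38
  P(Y=2) = 3/38 + 11/38 = 7/19
H(X|Y) = Σ_y P(y)·H(X|Y=y):
  Y=0: P(Y=0) = 13/38, P(X|Y=0) = (6/13, 7/13) → H(X|Y=0) = 0.9957
  Y=1: P(Y=1) = 11/38, P(X|Y=1) = (8/11, 3/11) → H(X|Y=1) = 0.8454
  Y=2: P(Y=2) = 7/19, P(X|Y=2) = (3/14, 11/14) → H(X|Y=2) = 0.7496
H(X|Y) = (13/38)·0.9957 + (11/38)·0.8454 + (7/19)·0.7496 = 0.8615 bits

I(X;Y) = H(X) - H(X|Y) = 0.9920 - 0.8615 = 0.1305 bits

Cross-check via I(X;Y) = H(X) + H(Y) - H(X,Y): computing H(Y) from the column sums and H(X,Y) from the 6 cells in the same way gives H(Y) = 1.5779 bits and H(X,Y) = 2.4394 bits, so
I(X;Y) = 0.9920 + 1.5779 - 2.4394 = 0.1305 bits ✓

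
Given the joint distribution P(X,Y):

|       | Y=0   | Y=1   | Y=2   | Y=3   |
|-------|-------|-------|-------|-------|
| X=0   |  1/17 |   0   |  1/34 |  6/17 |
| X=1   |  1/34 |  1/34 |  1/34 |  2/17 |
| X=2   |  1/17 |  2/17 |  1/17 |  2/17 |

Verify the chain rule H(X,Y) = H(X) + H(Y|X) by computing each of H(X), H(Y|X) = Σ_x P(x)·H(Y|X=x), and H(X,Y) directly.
H(X) = 1.5206 bits, H(Y|X) = 1.4193 bits, H(X,Y) = 2.9398 bits

Marginal of X (row sums):
  P(X=0) = 1/17 + 0 + 1/34 + 6/17 = 15/34
  P(X=1) = 1/34 + 1/34 + 1/34 + 2/17 = 7/34
  P(X=2) = 1/17 + 2/17 + 1/17 + 2/17 = 6/17
H(X) = -[(15/34)·log₂(15/34) + (7/34)·log₂(7/34) + (6/17)·log₂(6/17)]
  = 0.52084 + 0.46943 + 0.53029 = 1.5206 bits

H(Y|X) = Σ_x P(x)·H(Y|X=x):
  X=0: P(X=0) = 15/34, P(Y|X=0) = (2/15, 0, 1/15, 4/5) → H(Y|X=0) = 0.90559
  X=1: P(X=1) = 7/34, P(Y|X=1) = (1/7, 1/7, 1/7, 4/7) → H(Y|X=1) = 1.66450
  X=2: P(X=2) = 6/17, P(Y|X=2) = (1/6, 1/3, 1/6, 1/3) → H(Y|X=2) = 1.91830
H(Y|X) = (15/34)·0.90559 + (7/34)·1.66450 + (6/17)·1.91830 = 1.4193 bits

H(X,Y) = -Σ_{x,y} P(x,y) log₂ P(x,y). Per-cell terms -P(x,y)·log₂P(x,y):
  X=0: 0.24044, 0.00000, 0.14963, 0.53029
  X=1: 0.14963, 0.14963, 0.14963, 0.36323
  X=2: 0.24044, 0.36323, 0.24044, 0.36323
  (cells with P = 0 contribute 0)
Sum of the 12 terms: H(X,Y) = 2.9398 bits

Chain rule check:
  H(X) + H(Y|X) = 1.5206 + 1.4193 = 2.9399 bits
  H(X,Y) = 2.9398 bits
✓ Chain rule verified (Δ = 0.0001 is 4-dp rounding noise: each of the three values was rounded independently).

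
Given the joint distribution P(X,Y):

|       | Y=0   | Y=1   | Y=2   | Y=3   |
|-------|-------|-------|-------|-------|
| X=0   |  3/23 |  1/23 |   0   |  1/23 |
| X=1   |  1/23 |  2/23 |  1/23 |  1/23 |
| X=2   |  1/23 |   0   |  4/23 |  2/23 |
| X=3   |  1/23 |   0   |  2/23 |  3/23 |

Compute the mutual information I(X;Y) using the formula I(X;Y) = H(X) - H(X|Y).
0.4175 bits

I(X;Y) = H(X) - H(X|Y)

Marginal of X (row sums):
  P(X=0) = 3/23 + 1/23 + 0 + 1/23 = 5/23
  P(X=1) = 1/23 + 2/23 + 1/23 + 1/23 = 5/23
  P(X=2) = 1/23 + 0 + 4/23 + 2/23 = 7/23
  P(X=3) = 1/23 + 0 + 2/23 + 3/23 = 6/23
H(X) = -[(5/23)·log₂(5/23) + (5/23)·log₂(5/23) + (7/23)·log₂(7/23) + (6/23)·log₂(6/23)]
  = 0.478616 + 0.478616 + 0.522324 + 0.505722 = 1.985278 bits

Marginal of Y (column sums):
  P(Y=0) = 3/23 + 1/23 + 1/23 + 1/23 = 6/23
  P(Y=1) = 1/23 + 2/23 + 0 + 0 = 3/23
  P(Y=2) = 0 + 1/23 + 4/23 + 2/23 = 7/23
  P(Y=3) = 1/23 + 1/23 + 2/23 + 3/23 = 7/23
H(X|Y) = Σ_y P(y)·H(X|Y=y):
  Y=0: P(Y=0) = 6/23, P(X|Y=0) = (1/2, 1/6, 1/6, 1/6) → H(X|Y=0) = 1.792481
  Y=1: P(Y=1) = 3/23, P(X|Y=1) = (1/3, 2/3, 0, 0) → H(X|Y=1) = 0.918296
  Y=2: P(Y=2) = 7/23, P(X|Y=2) = (0, 1/7, 4/7, 2/7) → H(X|Y=2) = 1.378783
  Y=3: P(Y=3) = 7/23, P(X|Y=3) = (1/7, 1/7, 2/7, 3/7) → H(X|Y=3) = 1.842371
H(X|Y) = (6/23)·1.792481 + (3/23)·0.918296 + (7/23)·1.378783 + (7/23)·1.842371 = 1.567733 bits

I(X;Y) = H(X) - H(X|Y) = 1.985278 - 1.567733 = 0.4175 bits

Cross-check via I(X;Y) = H(X) + H(Y) - H(X,Y): computing H(Y) from the column sums and H(X,Y) from the 16 cells in the same way gives H(Y) = 1.933665 bits and H(X,Y) = 3.501398 bits, so
I(X;Y) = 1.985278 + 1.933665 - 3.501398 = 0.4175 bits ✓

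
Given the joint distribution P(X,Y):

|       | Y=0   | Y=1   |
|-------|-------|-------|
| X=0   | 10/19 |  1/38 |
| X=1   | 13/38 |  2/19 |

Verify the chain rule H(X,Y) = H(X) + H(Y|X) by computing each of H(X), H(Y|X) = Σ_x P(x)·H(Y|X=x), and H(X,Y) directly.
H(X) = 0.9920 bits, H(Y|X) = 0.5048 bits, H(X,Y) = 1.4968 bits

Marginal of X (row sums):
  P(X=0) = 10/19 + 1/38 = 21/38
  P(X=1) = 13/38 + 2/19 = 17/38
H(X) = -[(21/38)·log₂(21/38) + (17/38)·log₂(17/38)]
  = 0.4728 + 0.5192 = 0.9920 bits

H(Y|X) = Σ_x P(x)·H(Y|X=x):
  X=0: P(X=0) = 21/38, P(Y|X=0) = (20/21, 1/21) → H(Y|X=0) = 0.2762
  X=1: P(X=1) = 17/38, P(Y|X=1) = (13/17, 4/17) → H(Y|X=1) = 0.7871
H(Y|X) = (21/38)·0.2762 + (17/38)·0.7871 = 0.5048 bits

H(X,Y) = -Σ_{x,y} P(x,y) log₂ P(x,y). Per-cell terms -P(x,y)·log₂P(x,y):
  X=0: 0.4874, 0.1381
  X=1: 0.5294, 0.3419
Sum of the 4 terms: H(X,Y) = 1.4968 bits

Chain rule check:
  H(X) + H(Y|X) = 0.9920 + 0.5048 = 1.4968 bits
  H(X,Y) = 1.4968 bits
✓ Chain rule verified.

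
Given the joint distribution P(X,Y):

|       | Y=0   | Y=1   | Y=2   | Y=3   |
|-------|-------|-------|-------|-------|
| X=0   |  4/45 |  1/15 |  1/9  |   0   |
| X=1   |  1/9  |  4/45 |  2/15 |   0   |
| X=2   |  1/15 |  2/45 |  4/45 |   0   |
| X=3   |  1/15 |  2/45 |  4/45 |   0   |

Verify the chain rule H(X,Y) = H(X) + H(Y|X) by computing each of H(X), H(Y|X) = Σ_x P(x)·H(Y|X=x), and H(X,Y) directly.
H(X) = 1.9656 bits, H(Y|X) = 1.5486 bits, H(X,Y) = 3.5142 bits

Marginal of X (row sums):
  P(X=0) = 4/45 + 1/15 + 1/9 + 0 = 4/15
  P(X=1) = 1/9 + 4/45 + 2/15 + 0 = 1/3
  P(X=2) = 1/15 + 2/45 + 4/45 + 0 = 1/5
  P(X=3) = 1/15 + 2/45 + 4/45 + 0 = 1/5
H(X) = -[(4/15)·log₂(4/15) + (1/3)·log₂(1/3) + (1/5)·log₂(1/5) + (1/5)·log₂(1/5)]
  = 0.50850 + 0.52832 + 0.46439 + 0.46439 = 1.9656 bits

H(Y|X) = Σ_x P(x)·H(Y|X=x):
  X=0: P(X=0) = 4/15, P(Y|X=0) = (1/3, 1/4, 5/12, 0) → H(Y|X=0) = 1.55459
  X=1: P(X=1) = 1/3, P(Y|X=1) = (1/3, 4/15, 2/5, 0) → H(Y|X=1) = 1.56560
  X=2: P(X=2) = 1/5, P(Y|X=2) = (1/3, 2/9, 4/9, 0) → H(Y|X=2) = 1.53049
  X=3: P(X=3) = 1/5, P(Y|X=3) = (1/3, 2/9, 4/9, 0) → H(Y|X=3) = 1.53049
H(Y|X) = (4/15)·1.55459 + (1/3)·1.56560 + (1/5)·1.53049 + (1/5)·1.53049 = 1.5486 bits

H(X,Y) = -Σ_{x,y} P(x,y) log₂ P(x,y). Per-cell terms -P(x,y)·log₂P(x,y):
  X=0: 0.31039, 0.26046, 0.35221, 0.00000
  X=1: 0.35221, 0.31039, 0.38759, 0.00000
  X=2: 0.26046, 0.19964, 0.31039, 0.00000
  X=3: 0.26046, 0.19964, 0.31039, 0.00000
  (cells with P = 0 contribute 0)
Sum of the 16 terms: H(X,Y) = 3.5142 bits

Chain rule check:
  H(X) + H(Y|X) = 1.9656 + 1.5486 = 3.5142 bits
  H(X,Y) = 3.5142 bits
✓ Chain rule verified.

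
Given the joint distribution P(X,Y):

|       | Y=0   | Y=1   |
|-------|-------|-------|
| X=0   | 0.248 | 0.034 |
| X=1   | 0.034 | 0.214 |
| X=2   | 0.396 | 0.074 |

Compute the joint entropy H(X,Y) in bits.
2.1138 bits

H(X,Y) = -Σ_{x,y} P(x,y) log₂ P(x,y). Per-cell terms -P(x,y)·log₂P(x,y):
  X=0: 0.49887, 0.16586
  X=1: 0.16586, 0.47600
  X=2: 0.52923, 0.27797
Sum of the 6 terms: H(X,Y) = 2.1138 bits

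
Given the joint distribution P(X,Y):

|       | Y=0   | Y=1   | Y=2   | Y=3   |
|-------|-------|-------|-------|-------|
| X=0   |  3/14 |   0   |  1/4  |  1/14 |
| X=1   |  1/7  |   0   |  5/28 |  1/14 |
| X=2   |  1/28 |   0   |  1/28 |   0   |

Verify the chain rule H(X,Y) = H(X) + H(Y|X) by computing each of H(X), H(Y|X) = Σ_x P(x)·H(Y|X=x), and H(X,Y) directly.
H(X) = 1.2839 bits, H(Y|X) = 1.4245 bits, H(X,Y) = 2.7084 bits

Marginal of X (row sums):
  P(X=0) = 3/14 + 0 + 1/4 + 1/14 = 15/28
  P(X=1) = 1/7 + 0 + 5/28 + 1/14 = 11/28
  P(X=2) = 1/28 + 0 + 1/28 + 0 = 1/14
H(X) = -[(15/28)·log₂(15/28) + (11/28)·log₂(11/28) + (1/14)·log₂(1/14)]
  = 0.48239 + 0.52954 + 0.27195 = 1.2839 bits

H(Y|X) = Σ_x P(x)·H(Y|X=x):
  X=0: P(X=0) = 15/28, P(Y|X=0) = (2/5, 0, 7/15, 2/15) → H(Y|X=0) = 1.42947
  X=1: P(X=1) = 11/28, P(Y|X=1) = (4/11, 0, 5/11, 2/11) → H(Y|X=1) = 1.49492
  X=2: P(X=2) = 1/14, P(Y|X=2) = (1/2, 0, 1/2, 0) → H(Y|X=2) = 1.00000
H(Y|X) = (15/28)·1.42947 + (11/28)·1.49492 + (1/14)·1.00000 = 1.4245 bits

H(X,Y) = -Σ_{x,y} P(x,y) log₂ P(x,y). Per-cell terms -P(x,y)·log₂P(x,y):
  X=0: 0.47623, 0.00000, 0.50000, 0.27195
  X=1: 0.40105, 0.00000, 0.44383, 0.27195
  X=2: 0.17169, 0.00000, 0.17169, 0.00000
  (cells with P = 0 contribute 0)
Sum of the 12 terms: H(X,Y) = 2.7084 bits

Chain rule check:
  H(X) + H(Y|X) = 1.2839 + 1.4245 = 2.7084 bits
  H(X,Y) = 2.7084 bits
✓ Chain rule verified.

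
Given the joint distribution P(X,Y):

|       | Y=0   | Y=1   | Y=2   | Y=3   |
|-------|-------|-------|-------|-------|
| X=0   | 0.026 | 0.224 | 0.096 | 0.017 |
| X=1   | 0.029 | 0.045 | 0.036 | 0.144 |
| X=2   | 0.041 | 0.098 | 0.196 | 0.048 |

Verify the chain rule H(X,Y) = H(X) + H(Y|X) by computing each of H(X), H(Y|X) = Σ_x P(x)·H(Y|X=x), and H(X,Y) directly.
H(X) = 1.5632 bits, H(Y|X) = 1.5948 bits, H(X,Y) = 3.1580 bits

Marginal of X (row sums):
  P(X=0) = 0.026 + 0.224 + 0.096 + 0.017 = 0.363
  P(X=1) = 0.029 + 0.045 + 0.036 + 0.144 = 0.254
  P(X=2) = 0.041 + 0.098 + 0.196 + 0.048 = 0.383
H(X) = -[0.363·log₂(0.363) + 0.254·log₂(0.254) + 0.383·log₂(0.383)]
  = 0.53069 + 0.50218 + 0.53030 = 1.5632 bits

H(Y|X) = Σ_x P(x)·H(Y|X=x):
  X=0: P(X=0) = 0.363, P(Y|X=0) = (26/363, 224/363, 32/121, 17/363) → H(Y|X=0) = 1.41649
  X=1: P(X=1) = 0.254, P(Y|X=1) = (29/254, 45/254, 18/127, 72/127) → H(Y|X=1) = 1.66348
  X=2: P(X=2) = 0.383, P(Y|X=2) = (41/383, 98/383, 196/383, 48/383) → H(Y|X=2) = 1.71837
H(Y|X) = 0.363·1.41649 + 0.254·1.66348 + 0.383·1.71837 = 1.5948 bits

H(X,Y) = -Σ_{x,y} P(x,y) log₂ P(x,y). Per-cell terms -P(x,y)·log₂P(x,y):
  X=0: 0.13690, 0.48349, 0.32456, 0.09993
  X=1: 0.14813, 0.20133, 0.17265, 0.40260
  X=2: 0.18894, 0.32841, 0.46081, 0.21028
Sum of the 12 terms: H(X,Y) = 3.1580 bits

Chain rule check:
  H(X) + H(Y|X) = 1.5632 + 1.5948 = 3.1580 bits
  H(X,Y) = 3.1580 bits
✓ Chain rule verified.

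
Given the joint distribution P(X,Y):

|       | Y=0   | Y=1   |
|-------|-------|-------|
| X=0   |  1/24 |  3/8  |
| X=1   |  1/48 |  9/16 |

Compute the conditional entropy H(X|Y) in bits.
0.9677 bits

H(X|Y) = H(X,Y) - H(Y)

H(X,Y) = -Σ_{x,y} P(x,y) log₂ P(x,y). Per-cell terms -P(x,y)·log₂P(x,y):
  X=0: 0.19104, 0.53064
  X=1: 0.11635, 0.46692
Sum of the 4 terms: H(X,Y) = 1.30495 bits

Marginal of Y (column sums):
  P(Y=0) = 1/24 + 1/48 = 1/16
  P(Y=1) = 3/8 + 9/16 = 15/16
H(Y) = -[(1/16)·log₂(1/16) + (15/16)·log₂(15/16)]
  = 0.25000 + 0.08729 = 0.33729 bits

H(X|Y) = H(X,Y) - H(Y) = 1.30495 - 0.33729 = 0.9677 bits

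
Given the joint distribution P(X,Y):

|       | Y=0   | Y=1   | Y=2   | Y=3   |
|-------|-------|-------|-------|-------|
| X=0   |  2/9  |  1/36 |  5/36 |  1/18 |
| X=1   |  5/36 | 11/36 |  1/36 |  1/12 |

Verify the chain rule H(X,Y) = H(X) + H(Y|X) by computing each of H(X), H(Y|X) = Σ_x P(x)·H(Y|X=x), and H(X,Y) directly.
H(X) = 0.9911 bits, H(Y|X) = 1.6225 bits, H(X,Y) = 2.6136 bits

Marginal of X (row sums):
  P(X=0) = 2/9 + 1/36 + 5/36 + 1/18 = 4/9
  P(X=1) = 5/36 + 11/36 + 1/36 + 1/12 = 5/9
H(X) = -[(4/9)·log₂(4/9) + (5/9)·log₂(5/9)]
  = 0.51997 + 0.47111 = 0.9911 bits

H(Y|X) = Σ_x P(x)·H(Y|X=x):
  X=0: P(X=0) = 4/9, P(Y|X=0) = (1/2, 1/16, 5/16, 1/8) → H(Y|X=0) = 1.64940
  X=1: P(X=1) = 5/9, P(Y|X=1) = (1/4, 11/20, 1/20, 3/20) → H(Y|X=1) = 1.60101
H(Y|X) = (4/9)·1.64940 + (5/9)·1.60101 = 1.6225 bits

H(X,Y) = -Σ_{x,y} P(x,y) log₂ P(x,y). Per-cell terms -P(x,y)·log₂P(x,y):
  X=0: 0.48221, 0.14361, 0.39556, 0.23166
  X=1: 0.39556, 0.52265, 0.14361, 0.29875
Sum of the 8 terms: H(X,Y) = 2.6136 bits

Chain rule check:
  H(X) + H(Y|X) = 0.9911 + 1.6225 = 2.6136 bits
  H(X,Y) = 2.6136 bits
✓ Chain rule verified.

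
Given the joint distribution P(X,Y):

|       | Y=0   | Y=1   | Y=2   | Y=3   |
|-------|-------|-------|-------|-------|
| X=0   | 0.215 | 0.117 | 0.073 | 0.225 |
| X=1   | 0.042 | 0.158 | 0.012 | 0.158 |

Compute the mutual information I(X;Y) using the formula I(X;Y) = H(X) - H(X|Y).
0.0906 bits

I(X;Y) = H(X) - H(X|Y)

Marginal of X (row sums):
  P(X=0) = 0.215 + 0.117 + 0.073 + 0.225 = 0.630
  P(X=1) = 0.042 + 0.158 + 0.012 + 0.158 = 0.370
H(X) = -[0.630·log₂(0.630) + 0.370·log₂(0.370)]
  = 0.41994 + 0.53073 = 0.9507 bits

Marginal of Y (column sums):
  P(Y=0) = 0.215 + 0.042 = 0.257
  P(Y=1) = 0.117 + 0.158 = 0.275
  P(Y=2) = 0.073 + 0.012 = 0.085
  P(Y=3) = 0.225 + 0.158 = 0.383
H(X|Y) = Σ_y P(y)·H(X|Y=y):
  Y=0: P(Y=0) = 0.257, P(X|Y=0) = (215/257, 42/257) → H(X|Y=0) = 0.64244
  Y=1: P(Y=1) = 0.275, P(X|Y=1) = (117/275, 158/275) → H(X|Y=1) = 0.98391
  Y=2: P(Y=2) = 0.085, P(X|Y=2) = (73/85, 12/85) → H(X|Y=2) = 0.58731
  Y=3: P(Y=3) = 0.383, P(X|Y=3) = (225/383, 158/383) → H(X|Y=3) = 0.97781
H(X|Y) = 0.257·0.64244 + 0.275·0.98391 + 0.085·0.58731 + 0.383·0.97781 = 0.8601 bits

I(X;Y) = H(X) - H(X|Y) = 0.9507 - 0.8601 = 0.0906 bits

Cross-check via I(X;Y) = H(X) + H(Y) - H(X,Y): computing H(Y) from the column sums and H(X,Y) from the 8 cells in the same way gives H(Y) = 1.8485 bits and H(X,Y) = 2.7086 bits, so
I(X;Y) = 0.9507 + 1.8485 - 2.7086 = 0.0906 bits ✓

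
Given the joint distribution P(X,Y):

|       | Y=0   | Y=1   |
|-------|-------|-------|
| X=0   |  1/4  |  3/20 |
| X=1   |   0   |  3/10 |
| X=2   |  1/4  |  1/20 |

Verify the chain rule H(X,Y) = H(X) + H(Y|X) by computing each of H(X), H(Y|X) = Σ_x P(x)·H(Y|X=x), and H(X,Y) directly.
H(X) = 1.5710 bits, H(Y|X) = 0.5768 bits, H(X,Y) = 2.1477 bits

Marginal of X (row sums):
  P(X=0) = 1/4 + 3/20 = 2/5
  P(X=1) = 0 + 3/10 = 3/10
  P(X=2) = 1/4 + 1/20 = 3/10
H(X) = -[(2/5)·log₂(2/5) + (3/10)·log₂(3/10) + (3/10)·log₂(3/10)]
  = 0.5288 + 0.5211 + 0.5211 = 1.5710 bits

H(Y|X) = Σ_x P(x)·H(Y|X=x):
  X=0: P(X=0) = 2/5, P(Y|X=0) = (5/8, 3/8) → H(Y|X=0) = 0.9544
  X=1: P(X=1) = 3/10, P(Y|X=1) = (0, 1) → H(Y|X=1) = 0.0000
  X=2: P(X=2) = 3/10, P(Y|X=2) = (5/6, 1/6) → H(Y|X=2) = 0.6500
H(Y|X) = (2/5)·0.9544 + (3/10)·0.0000 + (3/10)·0.6500 = 0.5768 bits

H(X,Y) = -Σ_{x,y} P(x,y) log₂ P(x,y). Per-cell terms -P(x,y)·log₂P(x,y):
  X=0: 0.5000, 0.4105
  X=1: 0.0000, 0.5211
  X=2: 0.5000, 0.2161
  (cells with P = 0 contribute 0)
Sum of the 6 terms: H(X,Y) = 2.1477 bits

Chain rule check:
  H(X) + H(Y|X) = 1.5710 + 0.5768 = 2.1478 bits
  H(X,Y) = 2.1477 bits
✓ Chain rule verified (Δ = 0.0001 is 4-dp rounding noise: each of the three values was rounded independently).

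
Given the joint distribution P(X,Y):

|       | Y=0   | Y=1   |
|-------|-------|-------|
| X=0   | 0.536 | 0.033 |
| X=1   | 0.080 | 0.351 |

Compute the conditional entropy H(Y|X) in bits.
0.4801 bits

H(Y|X) = H(X,Y) - H(X)

H(X,Y) = -Σ_{x,y} P(x,y) log₂ P(x,y). Per-cell terms -P(x,y)·log₂P(x,y):
  X=0: 0.4822, 0.1624
  X=1: 0.2915, 0.5302
Sum of the 4 terms: H(X,Y) = 1.4663 bits

Marginal of X (row sums):
  P(X=0) = 0.536 + 0.033 = 0.569
  P(X=1) = 0.080 + 0.351 = 0.431
H(X) = -[0.569·log₂(0.569) + 0.431·log₂(0.431)]
  = 0.4629 + 0.5233 = 0.9862 bits

H(Y|X) = H(X,Y) - H(X) = 1.4663 - 0.9862 = 0.4801 bits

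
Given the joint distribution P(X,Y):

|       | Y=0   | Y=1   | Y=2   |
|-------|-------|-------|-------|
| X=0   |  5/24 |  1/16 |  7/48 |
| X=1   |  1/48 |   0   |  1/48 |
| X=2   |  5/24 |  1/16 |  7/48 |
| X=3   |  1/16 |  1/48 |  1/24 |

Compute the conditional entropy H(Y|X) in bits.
1.4246 bits

H(Y|X) = H(X,Y) - H(X)

H(X,Y) = -Σ_{x,y} P(x,y) log₂ P(x,y). Per-cell terms -P(x,y)·log₂P(x,y):
  X=0: 0.47147, 0.25000, 0.40507
  X=1: 0.11635, 0.00000, 0.11635
  X=2: 0.47147, 0.25000, 0.40507
  X=3: 0.25000, 0.11635, 0.19104
  (cells with P = 0 contribute 0)
Sum of the 12 terms: H(X,Y) = 3.0432 bits

Marginal of X (row sums):
  P(X=0) = 5/24 + 1/16 + 7/48 = 5/12
  P(X=1) = 1/48 + 0 + 1/48 = 1/24
  P(X=2) = 5/24 + 1/16 + 7/48 = 5/12
  P(X=3) = 1/16 + 1/48 + 1/24 = 1/8
H(X) = -[(5/12)·log₂(5/12) + (1/24)·log₂(1/24) + (5/12)·log₂(5/12) + (1/8)·log₂(1/8)]
  = 0.52626 + 0.19104 + 0.52626 + 0.37500 = 1.6186 bits

H(Y|X) = H(X,Y) - H(X) = 3.0432 - 1.6186 = 1.4246 bits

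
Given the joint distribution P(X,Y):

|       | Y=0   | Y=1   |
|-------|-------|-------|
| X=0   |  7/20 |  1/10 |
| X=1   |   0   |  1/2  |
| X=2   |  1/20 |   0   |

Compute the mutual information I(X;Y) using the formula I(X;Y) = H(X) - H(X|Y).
0.6271 bits

I(X;Y) = H(X) - H(X|Y)

Marginal of X (row sums):
  P(X=0) = 7/20 + 1/10 = 9/20
  P(X=1) = 0 + 1/2 = 1/2
  P(X=2) = 1/20 + 0 = 1/20
H(X) = -[(9/20)·log₂(9/20) + (1/2)·log₂(1/2) + (1/20)·log₂(1/20)]
  = 0.5184 + 0.5000 + 0.2161 = 1.2345 bits

Marginal of Y (column sums):
  P(Y=0) = 7/20 + 0 + 1/20 = 2/5
  P(Y=1) = 1/10 + 1/2 + 0 = 3/5
H(X|Y) = Σ_y P(y)·H(X|Y=y):
  Y=0: P(Y=0) = 2/5, P(X|Y=0) = (7/8, 0, 1/8) → H(X|Y=0) = 0.5436
  Y=1: P(Y=1) = 3/5, P(X|Y=1) = (1/6, 5/6, 0) → H(X|Y=1) = 0.6500
H(X|Y) = (2/5)·0.5436 + (3/5)·0.6500 = 0.6074 bits

I(X;Y) = H(X) - H(X|Y) = 1.2345 - 0.6074 = 0.6271 bits

Cross-check via I(X;Y) = H(X) + H(Y) - H(X,Y): computing H(Y) from the column sums and H(X,Y) from the 6 cells in the same way gives H(Y) = 0.9710 bits and H(X,Y) = 1.5784 bits, so
I(X;Y) = 1.2345 + 0.9710 - 1.5784 = 0.6271 bits ✓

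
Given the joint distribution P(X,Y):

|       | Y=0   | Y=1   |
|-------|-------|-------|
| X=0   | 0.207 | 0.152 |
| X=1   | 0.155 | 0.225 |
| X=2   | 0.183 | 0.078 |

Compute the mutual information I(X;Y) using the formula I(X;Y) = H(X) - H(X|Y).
0.0410 bits

I(X;Y) = H(X) - H(X|Y)

Marginal of X (row sums):
  P(X=0) = 0.207 + 0.152 = 0.359
  P(X=1) = 0.155 + 0.225 = 0.380
  P(X=2) = 0.183 + 0.078 = 0.261
H(X) = -[0.359·log₂(0.359) + 0.380·log₂(0.380) + 0.261·log₂(0.261)]
  = 0.53058 + 0.53045 + 0.50579 = 1.56682 bits

Marginal of Y (column sums):
  P(Y=0) = 0.207 + 0.155 + 0.183 = 0.545
  P(Y=1) = 0.152 + 0.225 + 0.078 = 0.455
H(X|Y) = Σ_y P(y)·H(X|Y=y):
  Y=0: P(Y=0) = 0.545, P(X|Y=0) = (207/545, 31/109, 183/545) → H(X|Y=0) = 1.57502
  Y=1: P(Y=1) = 0.455, P(X|Y=1) = (152/455, 45/91, 6/35) → H(X|Y=1) = 1.46698
H(X|Y) = 0.545·1.57502 + 0.455·1.46698 = 1.52586 bits

I(X;Y) = H(X) - H(X|Y) = 1.56682 - 1.52586 = 0.0410 bits

Cross-check via I(X;Y) = H(X) + H(Y) - H(X,Y): computing H(Y) from the column sums and H(X,Y) from the 6 cells in the same way gives H(Y) = 0.99415 bits and H(X,Y) = 2.52001 bits, so
I(X;Y) = 1.56682 + 0.99415 - 2.52001 = 0.0410 bits ✓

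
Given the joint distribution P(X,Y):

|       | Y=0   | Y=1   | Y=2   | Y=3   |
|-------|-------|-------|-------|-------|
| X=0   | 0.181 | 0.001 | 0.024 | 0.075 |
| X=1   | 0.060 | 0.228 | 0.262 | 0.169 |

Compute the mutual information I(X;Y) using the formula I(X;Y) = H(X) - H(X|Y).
0.3163 bits

I(X;Y) = H(X) - H(X|Y)

Marginal of X (row sums):
  P(X=0) = 0.181 + 0.001 + 0.024 + 0.075 = 0.281
  P(X=1) = 0.060 + 0.228 + 0.262 + 0.169 = 0.719
H(X) = -[0.281·log₂(0.281) + 0.719·log₂(0.719)]
  = 0.5146 + 0.3422 = 0.8568 bits

Marginal of Y (column sums):
  P(Y=0) = 0.181 + 0.060 = 0.241
  P(Y=1) = 0.001 + 0.228 = 0.229
  P(Y=2) = 0.024 + 0.262 = 0.286
  P(Y=3) = 0.075 + 0.169 = 0.244
H(X|Y) = Σ_y P(y)·H(X|Y=y):
  Y=0: P(Y=0) = 0.241, P(X|Y=0) = (181/241, 60/241) → H(X|Y=0) = 0.8096
  Y=1: P(Y=1) = 0.229, P(X|Y=1) = (1/229, 228/229) → H(X|Y=1) = 0.0405
  Y=2: P(Y=2) = 0.286, P(X|Y=2) = (12/143, 131/143) → H(X|Y=2) = 0.4158
  Y=3: P(Y=3) = 0.244, P(X|Y=3) = (75/244, 169/244) → H(X|Y=3) = 0.8901
H(X|Y) = 0.241·0.8096 + 0.229·0.0405 + 0.286·0.4158 + 0.244·0.8901 = 0.5405 bits

I(X;Y) = H(X) - H(X|Y) = 0.8568 - 0.5405 = 0.3163 bits

Cross-check via I(X;Y) = H(X) + H(Y) - H(X,Y): computing H(Y) from the column sums and H(X,Y) from the 8 cells in the same way gives H(Y) = 1.9948 bits and H(X,Y) = 2.5353 bits, so
I(X;Y) = 0.8568 + 1.9948 - 2.5353 = 0.3163 bits ✓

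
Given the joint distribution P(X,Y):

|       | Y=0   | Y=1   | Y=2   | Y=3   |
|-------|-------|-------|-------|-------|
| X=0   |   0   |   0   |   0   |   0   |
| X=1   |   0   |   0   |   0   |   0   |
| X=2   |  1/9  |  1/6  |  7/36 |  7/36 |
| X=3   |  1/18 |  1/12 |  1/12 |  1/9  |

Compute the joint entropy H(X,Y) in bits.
2.8832 bits

H(X,Y) = -Σ_{x,y} P(x,y) log₂ P(x,y). Per-cell terms -P(x,y)·log₂P(x,y):
  X=0: 0.00000, 0.00000, 0.00000, 0.00000
  X=1: 0.00000, 0.00000, 0.00000, 0.00000
  X=2: 0.35221, 0.43083, 0.45939, 0.45939
  X=3: 0.23166, 0.29875, 0.29875, 0.35221
  (cells with P = 0 contribute 0)
Sum of the 16 terms: H(X,Y) = 2.8832 bits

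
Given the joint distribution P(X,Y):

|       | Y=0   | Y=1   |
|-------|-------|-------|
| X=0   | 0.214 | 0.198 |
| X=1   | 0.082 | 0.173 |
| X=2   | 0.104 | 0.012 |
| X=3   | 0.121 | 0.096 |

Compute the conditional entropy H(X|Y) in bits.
1.7831 bits

H(X|Y) = H(X,Y) - H(Y)

H(X,Y) = -Σ_{x,y} P(x,y) log₂ P(x,y). Per-cell terms -P(x,y)·log₂P(x,y):
  X=0: 0.47600, 0.46261
  X=1: 0.29588, 0.43789
  X=2: 0.33960, 0.07657
  X=3: 0.36868, 0.32456
Sum of the 8 terms: H(X,Y) = 2.7818 bits

Marginal of Y (column sums):
  P(Y=0) = 0.214 + 0.082 + 0.104 + 0.121 = 0.521
  P(Y=1) = 0.198 + 0.173 + 0.012 + 0.096 = 0.479
H(Y) = -[0.521·log₂(0.521) + 0.479·log₂(0.479)]
  = 0.49008 + 0.50865 = 0.9987 bits

H(X|Y) = H(X,Y) - H(Y) = 2.7818 - 0.9987 = 1.7831 bits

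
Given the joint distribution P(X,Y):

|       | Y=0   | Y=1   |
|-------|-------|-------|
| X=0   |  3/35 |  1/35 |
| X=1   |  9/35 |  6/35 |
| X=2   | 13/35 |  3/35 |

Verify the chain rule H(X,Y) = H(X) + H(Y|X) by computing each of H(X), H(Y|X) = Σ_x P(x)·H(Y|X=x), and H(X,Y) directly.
H(X) = 1.3978 bits, H(Y|X) = 0.8271 bits, H(X,Y) = 2.2249 bits

Marginal of X (row sums):
  P(X=0) = 3/35 + 1/35 = 4/35
  P(X=1) = 9/35 + 6/35 = 3/7
  P(X=2) = 13/35 + 3/35 = 16/35
H(X) = -[(4/35)·log₂(4/35) + (3/7)·log₂(3/7) + (16/35)·log₂(16/35)]
  = 0.357632 + 0.523882 + 0.516244 = 1.3978 bits

H(Y|X) = Σ_x P(x)·H(Y|X=x):
  X=0: P(X=0) = 4/35, P(Y|X=0) = (3/4, 1/4) → H(Y|X=0) = 0.811278
  X=1: P(X=1) = 3/7, P(Y|X=1) = (3/5, 2/5) → H(Y|X=1) = 0.970951
  X=2: P(X=2) = 16/35, P(Y|X=2) = (13/16, 3/16) → H(Y|X=2) = 0.696212
H(Y|X) = (4/35)·0.811278 + (3/7)·0.970951 + (16/35)·0.696212 = 0.8271 bits

H(X,Y) = -Σ_{x,y} P(x,y) log₂ P(x,y). Per-cell terms -P(x,y)·log₂P(x,y):
  X=0: 0.303799, 0.146551
  X=1: 0.503835, 0.436169
  X=2: 0.530713, 0.303799
Sum of the 6 terms: H(X,Y) = 2.2249 bits

Chain rule check:
  H(X) + H(Y|X) = 1.3978 + 0.8271 = 2.2249 bits
  H(X,Y) = 2.2249 bits
✓ Chain rule verified.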